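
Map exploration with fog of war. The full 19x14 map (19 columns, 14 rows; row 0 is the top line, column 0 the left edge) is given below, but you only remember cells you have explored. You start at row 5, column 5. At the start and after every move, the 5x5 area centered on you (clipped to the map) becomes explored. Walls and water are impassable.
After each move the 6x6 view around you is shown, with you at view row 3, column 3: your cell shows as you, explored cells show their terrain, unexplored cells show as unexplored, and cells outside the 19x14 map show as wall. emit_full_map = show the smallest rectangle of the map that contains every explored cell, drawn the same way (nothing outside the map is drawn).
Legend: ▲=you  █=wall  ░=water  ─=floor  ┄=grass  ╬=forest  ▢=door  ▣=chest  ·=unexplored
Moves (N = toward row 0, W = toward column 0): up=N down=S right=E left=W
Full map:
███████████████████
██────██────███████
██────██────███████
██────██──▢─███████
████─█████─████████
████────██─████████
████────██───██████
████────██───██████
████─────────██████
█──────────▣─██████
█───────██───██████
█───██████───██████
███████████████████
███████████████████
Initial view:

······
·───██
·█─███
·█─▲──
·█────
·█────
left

······
·────█
·██─██
·██▲──
·██───
·██───

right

······
────██
██─███
██─▲──
██────
██────

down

────██
██─███
██────
██─▲──
██────
·█────

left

·────█
·██─██
·██───
·██▲──
·██───
·██───

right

────██
██─███
██────
██─▲──
██────
██────

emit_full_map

────██
██─███
██────
██─▲──
██────
██────

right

───██·
█─████
█────█
█──▲─█
█────█
█─────

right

──██··
─█████
────██
───▲██
────██
──────

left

───██·
█─████
█────█
█──▲─█
█────█
█─────

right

──██··
─█████
────██
───▲██
────██
──────


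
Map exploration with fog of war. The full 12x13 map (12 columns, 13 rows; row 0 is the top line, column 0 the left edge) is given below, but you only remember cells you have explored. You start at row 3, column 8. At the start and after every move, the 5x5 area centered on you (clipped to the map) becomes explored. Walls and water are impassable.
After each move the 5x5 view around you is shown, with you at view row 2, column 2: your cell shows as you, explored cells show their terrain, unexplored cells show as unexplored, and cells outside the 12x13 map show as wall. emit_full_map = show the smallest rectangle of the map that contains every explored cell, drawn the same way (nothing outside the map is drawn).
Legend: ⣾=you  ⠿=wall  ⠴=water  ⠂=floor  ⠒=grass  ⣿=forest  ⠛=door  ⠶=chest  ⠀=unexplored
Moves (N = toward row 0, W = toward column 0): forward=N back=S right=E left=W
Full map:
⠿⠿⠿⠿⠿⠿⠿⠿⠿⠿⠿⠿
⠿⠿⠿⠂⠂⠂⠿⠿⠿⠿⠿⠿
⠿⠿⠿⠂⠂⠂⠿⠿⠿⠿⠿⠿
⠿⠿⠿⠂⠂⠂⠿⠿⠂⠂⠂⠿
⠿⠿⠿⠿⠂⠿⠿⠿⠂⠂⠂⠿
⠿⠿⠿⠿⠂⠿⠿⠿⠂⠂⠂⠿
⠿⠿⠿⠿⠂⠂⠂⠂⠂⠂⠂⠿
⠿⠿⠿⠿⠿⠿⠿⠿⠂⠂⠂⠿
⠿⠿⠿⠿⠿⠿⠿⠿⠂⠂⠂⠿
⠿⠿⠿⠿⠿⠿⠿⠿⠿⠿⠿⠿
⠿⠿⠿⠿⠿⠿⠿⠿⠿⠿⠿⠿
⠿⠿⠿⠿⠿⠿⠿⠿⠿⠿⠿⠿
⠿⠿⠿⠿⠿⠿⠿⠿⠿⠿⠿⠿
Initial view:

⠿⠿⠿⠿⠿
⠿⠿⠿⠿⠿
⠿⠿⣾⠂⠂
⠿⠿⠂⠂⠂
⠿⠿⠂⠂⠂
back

⠿⠿⠿⠿⠿
⠿⠿⠂⠂⠂
⠿⠿⣾⠂⠂
⠿⠿⠂⠂⠂
⠂⠂⠂⠂⠂

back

⠿⠿⠂⠂⠂
⠿⠿⠂⠂⠂
⠿⠿⣾⠂⠂
⠂⠂⠂⠂⠂
⠿⠿⠂⠂⠂

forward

⠿⠿⠿⠿⠿
⠿⠿⠂⠂⠂
⠿⠿⣾⠂⠂
⠿⠿⠂⠂⠂
⠂⠂⠂⠂⠂

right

⠿⠿⠿⠿⠿
⠿⠂⠂⠂⠿
⠿⠂⣾⠂⠿
⠿⠂⠂⠂⠿
⠂⠂⠂⠂⠿


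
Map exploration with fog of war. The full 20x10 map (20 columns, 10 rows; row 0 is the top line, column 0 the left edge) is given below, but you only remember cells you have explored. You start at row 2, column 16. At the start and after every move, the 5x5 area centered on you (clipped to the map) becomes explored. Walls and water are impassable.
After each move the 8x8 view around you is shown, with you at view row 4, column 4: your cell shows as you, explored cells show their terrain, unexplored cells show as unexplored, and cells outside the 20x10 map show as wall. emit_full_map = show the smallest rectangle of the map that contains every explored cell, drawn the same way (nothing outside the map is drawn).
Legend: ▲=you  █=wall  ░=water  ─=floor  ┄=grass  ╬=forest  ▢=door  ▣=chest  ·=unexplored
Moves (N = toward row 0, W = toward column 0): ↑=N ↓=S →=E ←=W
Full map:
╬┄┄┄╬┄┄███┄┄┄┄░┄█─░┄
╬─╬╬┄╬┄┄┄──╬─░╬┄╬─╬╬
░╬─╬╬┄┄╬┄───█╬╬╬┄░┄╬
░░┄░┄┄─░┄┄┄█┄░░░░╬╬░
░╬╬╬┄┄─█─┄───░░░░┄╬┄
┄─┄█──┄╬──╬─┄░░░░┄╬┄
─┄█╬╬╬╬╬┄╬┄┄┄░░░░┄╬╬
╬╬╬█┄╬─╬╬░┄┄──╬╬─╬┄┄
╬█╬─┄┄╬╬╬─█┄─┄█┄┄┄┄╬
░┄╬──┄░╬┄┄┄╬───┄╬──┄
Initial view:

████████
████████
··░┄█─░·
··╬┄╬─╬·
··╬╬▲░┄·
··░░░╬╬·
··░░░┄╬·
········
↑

████████
████████
████████
··░┄█─░·
··╬┄▲─╬·
··╬╬┄░┄·
··░░░╬╬·
··░░░┄╬·

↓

████████
████████
··░┄█─░·
··╬┄╬─╬·
··╬╬▲░┄·
··░░░╬╬·
··░░░┄╬·
········

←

████████
████████
··┄░┄█─░
··░╬┄╬─╬
··╬╬▲┄░┄
··░░░░╬╬
··░░░░┄╬
········

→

████████
████████
·┄░┄█─░·
·░╬┄╬─╬·
·╬╬╬▲░┄·
·░░░░╬╬·
·░░░░┄╬·
········

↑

████████
████████
████████
·┄░┄█─░·
·░╬┄▲─╬·
·╬╬╬┄░┄·
·░░░░╬╬·
·░░░░┄╬·

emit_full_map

┄░┄█─░
░╬┄▲─╬
╬╬╬┄░┄
░░░░╬╬
░░░░┄╬

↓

████████
████████
·┄░┄█─░·
·░╬┄╬─╬·
·╬╬╬▲░┄·
·░░░░╬╬·
·░░░░┄╬·
········

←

████████
████████
··┄░┄█─░
··░╬┄╬─╬
··╬╬▲┄░┄
··░░░░╬╬
··░░░░┄╬
········


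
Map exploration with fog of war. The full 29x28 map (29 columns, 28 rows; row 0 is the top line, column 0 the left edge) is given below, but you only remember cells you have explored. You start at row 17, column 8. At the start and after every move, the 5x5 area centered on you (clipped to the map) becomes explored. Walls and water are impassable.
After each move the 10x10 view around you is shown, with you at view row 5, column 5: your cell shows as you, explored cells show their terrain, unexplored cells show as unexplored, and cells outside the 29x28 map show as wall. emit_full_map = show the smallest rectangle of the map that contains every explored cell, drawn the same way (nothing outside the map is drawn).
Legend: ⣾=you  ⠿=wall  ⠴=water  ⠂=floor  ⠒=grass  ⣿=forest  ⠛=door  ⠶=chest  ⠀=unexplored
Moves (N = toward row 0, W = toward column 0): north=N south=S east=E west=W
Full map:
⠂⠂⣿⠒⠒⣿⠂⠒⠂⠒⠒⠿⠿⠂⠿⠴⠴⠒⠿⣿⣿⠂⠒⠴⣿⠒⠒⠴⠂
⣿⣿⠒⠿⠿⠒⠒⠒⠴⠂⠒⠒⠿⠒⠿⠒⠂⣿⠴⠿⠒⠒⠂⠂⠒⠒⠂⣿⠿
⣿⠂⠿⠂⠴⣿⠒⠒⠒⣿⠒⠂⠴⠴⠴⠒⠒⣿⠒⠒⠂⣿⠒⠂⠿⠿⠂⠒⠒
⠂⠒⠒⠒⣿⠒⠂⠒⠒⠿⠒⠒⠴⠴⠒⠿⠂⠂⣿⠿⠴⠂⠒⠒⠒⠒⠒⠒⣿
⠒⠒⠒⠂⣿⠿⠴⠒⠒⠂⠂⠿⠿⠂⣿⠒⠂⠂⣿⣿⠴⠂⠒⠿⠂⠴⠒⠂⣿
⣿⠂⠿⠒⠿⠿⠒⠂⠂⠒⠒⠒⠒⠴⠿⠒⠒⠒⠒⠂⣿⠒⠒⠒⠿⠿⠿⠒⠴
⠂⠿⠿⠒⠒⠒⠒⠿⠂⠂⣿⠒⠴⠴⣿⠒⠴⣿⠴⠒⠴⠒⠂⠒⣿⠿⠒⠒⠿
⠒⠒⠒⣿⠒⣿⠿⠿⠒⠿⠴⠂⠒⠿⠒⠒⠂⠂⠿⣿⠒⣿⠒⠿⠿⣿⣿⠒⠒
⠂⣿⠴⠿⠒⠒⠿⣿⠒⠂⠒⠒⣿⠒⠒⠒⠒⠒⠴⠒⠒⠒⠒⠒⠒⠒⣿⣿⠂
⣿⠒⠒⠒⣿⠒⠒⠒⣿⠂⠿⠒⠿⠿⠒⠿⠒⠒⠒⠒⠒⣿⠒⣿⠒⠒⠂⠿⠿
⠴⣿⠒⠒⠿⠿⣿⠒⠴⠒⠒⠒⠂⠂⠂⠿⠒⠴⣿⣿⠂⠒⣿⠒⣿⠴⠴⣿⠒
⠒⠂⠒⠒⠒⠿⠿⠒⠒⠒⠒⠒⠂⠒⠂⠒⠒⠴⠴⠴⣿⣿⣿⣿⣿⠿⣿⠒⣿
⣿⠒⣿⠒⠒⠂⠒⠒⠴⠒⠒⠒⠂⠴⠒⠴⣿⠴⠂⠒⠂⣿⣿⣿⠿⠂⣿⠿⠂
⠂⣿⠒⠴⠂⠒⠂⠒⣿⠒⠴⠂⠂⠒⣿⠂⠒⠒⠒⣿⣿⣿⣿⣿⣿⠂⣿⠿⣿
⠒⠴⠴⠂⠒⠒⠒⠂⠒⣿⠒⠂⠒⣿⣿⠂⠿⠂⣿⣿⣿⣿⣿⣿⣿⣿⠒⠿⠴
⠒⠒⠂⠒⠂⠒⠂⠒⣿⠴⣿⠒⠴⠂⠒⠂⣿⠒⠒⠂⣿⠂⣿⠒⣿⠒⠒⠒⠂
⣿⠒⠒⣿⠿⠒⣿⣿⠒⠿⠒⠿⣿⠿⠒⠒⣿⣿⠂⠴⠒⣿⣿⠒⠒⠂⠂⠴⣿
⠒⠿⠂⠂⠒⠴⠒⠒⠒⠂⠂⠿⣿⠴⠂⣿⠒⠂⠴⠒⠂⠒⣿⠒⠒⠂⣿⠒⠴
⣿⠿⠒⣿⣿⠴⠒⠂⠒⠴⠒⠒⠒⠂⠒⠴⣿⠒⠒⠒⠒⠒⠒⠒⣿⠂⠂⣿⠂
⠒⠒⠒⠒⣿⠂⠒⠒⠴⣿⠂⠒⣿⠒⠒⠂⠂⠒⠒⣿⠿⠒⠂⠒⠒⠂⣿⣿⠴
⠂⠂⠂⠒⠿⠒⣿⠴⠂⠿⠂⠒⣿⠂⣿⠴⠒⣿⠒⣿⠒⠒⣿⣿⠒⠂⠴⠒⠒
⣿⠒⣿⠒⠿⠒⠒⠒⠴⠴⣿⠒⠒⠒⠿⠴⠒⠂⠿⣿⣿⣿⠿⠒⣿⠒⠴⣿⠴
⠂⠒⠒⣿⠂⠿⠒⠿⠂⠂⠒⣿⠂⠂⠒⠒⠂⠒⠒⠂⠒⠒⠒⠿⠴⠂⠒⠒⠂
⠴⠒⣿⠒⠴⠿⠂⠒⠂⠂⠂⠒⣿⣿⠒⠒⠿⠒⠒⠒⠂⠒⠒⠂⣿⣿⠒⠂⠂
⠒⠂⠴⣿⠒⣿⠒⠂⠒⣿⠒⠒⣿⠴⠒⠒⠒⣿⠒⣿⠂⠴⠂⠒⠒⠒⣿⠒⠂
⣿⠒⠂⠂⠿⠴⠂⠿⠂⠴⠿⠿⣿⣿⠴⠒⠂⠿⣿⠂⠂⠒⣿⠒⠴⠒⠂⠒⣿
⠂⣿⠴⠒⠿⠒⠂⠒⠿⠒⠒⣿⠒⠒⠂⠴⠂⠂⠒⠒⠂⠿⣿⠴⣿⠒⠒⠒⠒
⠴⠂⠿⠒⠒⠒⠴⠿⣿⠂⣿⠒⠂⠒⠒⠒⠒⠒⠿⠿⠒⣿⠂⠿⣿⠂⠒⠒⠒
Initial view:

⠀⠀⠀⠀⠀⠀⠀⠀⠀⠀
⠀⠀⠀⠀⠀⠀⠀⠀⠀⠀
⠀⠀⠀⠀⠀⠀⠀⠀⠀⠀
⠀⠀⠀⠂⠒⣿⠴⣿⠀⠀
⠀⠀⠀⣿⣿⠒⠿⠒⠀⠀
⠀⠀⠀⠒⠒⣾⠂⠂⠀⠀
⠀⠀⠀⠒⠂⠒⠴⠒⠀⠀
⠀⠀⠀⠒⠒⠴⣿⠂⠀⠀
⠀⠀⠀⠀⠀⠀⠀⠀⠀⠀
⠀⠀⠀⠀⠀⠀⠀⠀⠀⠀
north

⠀⠀⠀⠀⠀⠀⠀⠀⠀⠀
⠀⠀⠀⠀⠀⠀⠀⠀⠀⠀
⠀⠀⠀⠀⠀⠀⠀⠀⠀⠀
⠀⠀⠀⠒⠂⠒⣿⠒⠀⠀
⠀⠀⠀⠂⠒⣿⠴⣿⠀⠀
⠀⠀⠀⣿⣿⣾⠿⠒⠀⠀
⠀⠀⠀⠒⠒⠒⠂⠂⠀⠀
⠀⠀⠀⠒⠂⠒⠴⠒⠀⠀
⠀⠀⠀⠒⠒⠴⣿⠂⠀⠀
⠀⠀⠀⠀⠀⠀⠀⠀⠀⠀

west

⠀⠀⠀⠀⠀⠀⠀⠀⠀⠀
⠀⠀⠀⠀⠀⠀⠀⠀⠀⠀
⠀⠀⠀⠀⠀⠀⠀⠀⠀⠀
⠀⠀⠀⠒⠒⠂⠒⣿⠒⠀
⠀⠀⠀⠒⠂⠒⣿⠴⣿⠀
⠀⠀⠀⠒⣿⣾⠒⠿⠒⠀
⠀⠀⠀⠴⠒⠒⠒⠂⠂⠀
⠀⠀⠀⠴⠒⠂⠒⠴⠒⠀
⠀⠀⠀⠀⠒⠒⠴⣿⠂⠀
⠀⠀⠀⠀⠀⠀⠀⠀⠀⠀

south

⠀⠀⠀⠀⠀⠀⠀⠀⠀⠀
⠀⠀⠀⠀⠀⠀⠀⠀⠀⠀
⠀⠀⠀⠒⠒⠂⠒⣿⠒⠀
⠀⠀⠀⠒⠂⠒⣿⠴⣿⠀
⠀⠀⠀⠒⣿⣿⠒⠿⠒⠀
⠀⠀⠀⠴⠒⣾⠒⠂⠂⠀
⠀⠀⠀⠴⠒⠂⠒⠴⠒⠀
⠀⠀⠀⠂⠒⠒⠴⣿⠂⠀
⠀⠀⠀⠀⠀⠀⠀⠀⠀⠀
⠀⠀⠀⠀⠀⠀⠀⠀⠀⠀

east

⠀⠀⠀⠀⠀⠀⠀⠀⠀⠀
⠀⠀⠀⠀⠀⠀⠀⠀⠀⠀
⠀⠀⠒⠒⠂⠒⣿⠒⠀⠀
⠀⠀⠒⠂⠒⣿⠴⣿⠀⠀
⠀⠀⠒⣿⣿⠒⠿⠒⠀⠀
⠀⠀⠴⠒⠒⣾⠂⠂⠀⠀
⠀⠀⠴⠒⠂⠒⠴⠒⠀⠀
⠀⠀⠂⠒⠒⠴⣿⠂⠀⠀
⠀⠀⠀⠀⠀⠀⠀⠀⠀⠀
⠀⠀⠀⠀⠀⠀⠀⠀⠀⠀

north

⠀⠀⠀⠀⠀⠀⠀⠀⠀⠀
⠀⠀⠀⠀⠀⠀⠀⠀⠀⠀
⠀⠀⠀⠀⠀⠀⠀⠀⠀⠀
⠀⠀⠒⠒⠂⠒⣿⠒⠀⠀
⠀⠀⠒⠂⠒⣿⠴⣿⠀⠀
⠀⠀⠒⣿⣿⣾⠿⠒⠀⠀
⠀⠀⠴⠒⠒⠒⠂⠂⠀⠀
⠀⠀⠴⠒⠂⠒⠴⠒⠀⠀
⠀⠀⠂⠒⠒⠴⣿⠂⠀⠀
⠀⠀⠀⠀⠀⠀⠀⠀⠀⠀

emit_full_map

⠒⠒⠂⠒⣿⠒
⠒⠂⠒⣿⠴⣿
⠒⣿⣿⣾⠿⠒
⠴⠒⠒⠒⠂⠂
⠴⠒⠂⠒⠴⠒
⠂⠒⠒⠴⣿⠂

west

⠀⠀⠀⠀⠀⠀⠀⠀⠀⠀
⠀⠀⠀⠀⠀⠀⠀⠀⠀⠀
⠀⠀⠀⠀⠀⠀⠀⠀⠀⠀
⠀⠀⠀⠒⠒⠂⠒⣿⠒⠀
⠀⠀⠀⠒⠂⠒⣿⠴⣿⠀
⠀⠀⠀⠒⣿⣾⠒⠿⠒⠀
⠀⠀⠀⠴⠒⠒⠒⠂⠂⠀
⠀⠀⠀⠴⠒⠂⠒⠴⠒⠀
⠀⠀⠀⠂⠒⠒⠴⣿⠂⠀
⠀⠀⠀⠀⠀⠀⠀⠀⠀⠀

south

⠀⠀⠀⠀⠀⠀⠀⠀⠀⠀
⠀⠀⠀⠀⠀⠀⠀⠀⠀⠀
⠀⠀⠀⠒⠒⠂⠒⣿⠒⠀
⠀⠀⠀⠒⠂⠒⣿⠴⣿⠀
⠀⠀⠀⠒⣿⣿⠒⠿⠒⠀
⠀⠀⠀⠴⠒⣾⠒⠂⠂⠀
⠀⠀⠀⠴⠒⠂⠒⠴⠒⠀
⠀⠀⠀⠂⠒⠒⠴⣿⠂⠀
⠀⠀⠀⠀⠀⠀⠀⠀⠀⠀
⠀⠀⠀⠀⠀⠀⠀⠀⠀⠀

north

⠀⠀⠀⠀⠀⠀⠀⠀⠀⠀
⠀⠀⠀⠀⠀⠀⠀⠀⠀⠀
⠀⠀⠀⠀⠀⠀⠀⠀⠀⠀
⠀⠀⠀⠒⠒⠂⠒⣿⠒⠀
⠀⠀⠀⠒⠂⠒⣿⠴⣿⠀
⠀⠀⠀⠒⣿⣾⠒⠿⠒⠀
⠀⠀⠀⠴⠒⠒⠒⠂⠂⠀
⠀⠀⠀⠴⠒⠂⠒⠴⠒⠀
⠀⠀⠀⠂⠒⠒⠴⣿⠂⠀
⠀⠀⠀⠀⠀⠀⠀⠀⠀⠀


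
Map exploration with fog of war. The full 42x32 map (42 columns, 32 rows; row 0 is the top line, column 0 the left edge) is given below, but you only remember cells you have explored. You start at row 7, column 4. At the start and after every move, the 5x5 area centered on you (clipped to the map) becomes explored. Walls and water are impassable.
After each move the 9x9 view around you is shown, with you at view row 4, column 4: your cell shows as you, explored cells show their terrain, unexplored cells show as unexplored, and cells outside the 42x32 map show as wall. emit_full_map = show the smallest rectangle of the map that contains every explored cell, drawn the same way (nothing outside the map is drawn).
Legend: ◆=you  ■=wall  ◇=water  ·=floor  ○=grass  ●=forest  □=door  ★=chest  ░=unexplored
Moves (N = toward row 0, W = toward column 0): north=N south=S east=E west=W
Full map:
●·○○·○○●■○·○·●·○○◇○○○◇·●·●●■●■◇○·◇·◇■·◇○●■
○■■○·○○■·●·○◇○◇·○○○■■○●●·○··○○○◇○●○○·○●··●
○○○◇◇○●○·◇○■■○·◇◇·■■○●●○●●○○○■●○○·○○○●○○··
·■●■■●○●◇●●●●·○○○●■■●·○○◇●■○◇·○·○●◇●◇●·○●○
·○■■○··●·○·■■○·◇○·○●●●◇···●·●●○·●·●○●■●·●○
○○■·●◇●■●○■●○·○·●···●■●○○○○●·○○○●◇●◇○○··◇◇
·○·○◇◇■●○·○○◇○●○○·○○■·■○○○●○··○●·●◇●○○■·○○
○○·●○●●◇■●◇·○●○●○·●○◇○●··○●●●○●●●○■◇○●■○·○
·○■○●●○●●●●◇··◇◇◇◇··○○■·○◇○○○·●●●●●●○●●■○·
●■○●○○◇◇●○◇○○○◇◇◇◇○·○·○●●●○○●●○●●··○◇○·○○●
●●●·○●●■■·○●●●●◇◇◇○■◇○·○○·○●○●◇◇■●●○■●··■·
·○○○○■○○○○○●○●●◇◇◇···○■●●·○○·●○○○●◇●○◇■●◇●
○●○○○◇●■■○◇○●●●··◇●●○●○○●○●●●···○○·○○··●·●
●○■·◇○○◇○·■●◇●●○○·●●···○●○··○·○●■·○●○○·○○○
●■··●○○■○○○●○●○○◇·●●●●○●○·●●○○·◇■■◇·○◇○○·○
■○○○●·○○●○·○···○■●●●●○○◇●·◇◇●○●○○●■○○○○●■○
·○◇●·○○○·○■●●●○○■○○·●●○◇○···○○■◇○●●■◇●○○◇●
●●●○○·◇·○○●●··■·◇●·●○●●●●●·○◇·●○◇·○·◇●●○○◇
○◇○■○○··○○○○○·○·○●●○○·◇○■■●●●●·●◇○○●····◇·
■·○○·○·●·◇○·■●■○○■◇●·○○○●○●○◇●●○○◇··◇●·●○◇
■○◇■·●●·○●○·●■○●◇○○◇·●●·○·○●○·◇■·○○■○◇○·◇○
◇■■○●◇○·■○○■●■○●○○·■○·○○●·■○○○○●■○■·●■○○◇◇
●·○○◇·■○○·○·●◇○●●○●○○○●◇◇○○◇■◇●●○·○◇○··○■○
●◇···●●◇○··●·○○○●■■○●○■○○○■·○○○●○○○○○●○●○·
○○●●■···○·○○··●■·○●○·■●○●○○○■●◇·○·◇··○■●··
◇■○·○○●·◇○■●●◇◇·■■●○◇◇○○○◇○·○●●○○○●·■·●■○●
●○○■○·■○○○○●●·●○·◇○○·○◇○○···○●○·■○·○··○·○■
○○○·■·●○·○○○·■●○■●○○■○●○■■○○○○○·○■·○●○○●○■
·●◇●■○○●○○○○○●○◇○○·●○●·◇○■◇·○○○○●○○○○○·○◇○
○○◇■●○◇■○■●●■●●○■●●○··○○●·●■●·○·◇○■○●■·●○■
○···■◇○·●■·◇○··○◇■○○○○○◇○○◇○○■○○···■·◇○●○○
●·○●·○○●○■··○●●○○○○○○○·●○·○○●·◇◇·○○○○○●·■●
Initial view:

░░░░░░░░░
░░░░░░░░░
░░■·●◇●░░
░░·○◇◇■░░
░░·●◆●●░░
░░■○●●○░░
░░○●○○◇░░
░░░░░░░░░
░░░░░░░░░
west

■░░░░░░░░
■░░░░░░░░
■░○■·●◇●░
■░○·○◇◇■░
■░○·◆○●●░
■░○■○●●○░
■░■○●○○◇░
■░░░░░░░░
■░░░░░░░░

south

■░░░░░░░░
■░○■·●◇●░
■░○·○◇◇■░
■░○·●○●●░
■░○■◆●●○░
■░■○●○○◇░
■░●●·○●░░
■░░░░░░░░
■░░░░░░░░

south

■░○■·●◇●░
■░○·○◇◇■░
■░○·●○●●░
■░○■○●●○░
■░■○◆○○◇░
■░●●·○●░░
■░○○○○■░░
■░░░░░░░░
■░░░░░░░░

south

■░○·○◇◇■░
■░○·●○●●░
■░○■○●●○░
■░■○●○○◇░
■░●●◆○●░░
■░○○○○■░░
■░●○○○◇░░
■░░░░░░░░
■░░░░░░░░

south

■░○·●○●●░
■░○■○●●○░
■░■○●○○◇░
■░●●·○●░░
■░○○◆○■░░
■░●○○○◇░░
■░○■·◇○░░
■░░░░░░░░
■░░░░░░░░

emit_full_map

○■·●◇●
○·○◇◇■
○·●○●●
○■○●●○
■○●○○◇
●●·○●░
○○◆○■░
●○○○◇░
○■·◇○░

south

■░○■○●●○░
■░■○●○○◇░
■░●●·○●░░
■░○○○○■░░
■░●○◆○◇░░
■░○■·◇○░░
■░■··●○░░
■░░░░░░░░
■░░░░░░░░

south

■░■○●○○◇░
■░●●·○●░░
■░○○○○■░░
■░●○○○◇░░
■░○■◆◇○░░
■░■··●○░░
■░○○○●·░░
■░░░░░░░░
■░░░░░░░░

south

■░●●·○●░░
■░○○○○■░░
■░●○○○◇░░
■░○■·◇○░░
■░■·◆●○░░
■░○○○●·░░
■░○◇●·○░░
■░░░░░░░░
■░░░░░░░░

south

■░○○○○■░░
■░●○○○◇░░
■░○■·◇○░░
■░■··●○░░
■░○○◆●·░░
■░○◇●·○░░
■░●●○○·░░
■░░░░░░░░
■░░░░░░░░

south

■░●○○○◇░░
■░○■·◇○░░
■░■··●○░░
■░○○○●·░░
■░○◇◆·○░░
■░●●○○·░░
■░◇○■○○░░
■░░░░░░░░
■░░░░░░░░

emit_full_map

○■·●◇●
○·○◇◇■
○·●○●●
○■○●●○
■○●○○◇
●●·○●░
○○○○■░
●○○○◇░
○■·◇○░
■··●○░
○○○●·░
○◇◆·○░
●●○○·░
◇○■○○░

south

■░○■·◇○░░
■░■··●○░░
■░○○○●·░░
■░○◇●·○░░
■░●●◆○·░░
■░◇○■○○░░
■░·○○·○░░
■░░░░░░░░
■░░░░░░░░

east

░○■·◇○░░░
░■··●○░░░
░○○○●·○░░
░○◇●·○○░░
░●●○◆·◇░░
░◇○■○○·░░
░·○○·○·░░
░░░░░░░░░
░░░░░░░░░

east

○■·◇○░░░░
■··●○░░░░
○○○●·○○░░
○◇●·○○○░░
●●○○◆◇·░░
◇○■○○··░░
·○○·○·●░░
░░░░░░░░░
░░░░░░░░░

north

●○○○◇░░░░
○■·◇○░░░░
■··●○○■░░
○○○●·○○░░
○◇●·◆○○░░
●●○○·◇·░░
◇○■○○··░░
·○○·○·●░░
░░░░░░░░░

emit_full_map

○■·●◇●░
○·○◇◇■░
○·●○●●░
○■○●●○░
■○●○○◇░
●●·○●░░
○○○○■░░
●○○○◇░░
○■·◇○░░
■··●○○■
○○○●·○○
○◇●·◆○○
●●○○·◇·
◇○■○○··
·○○·○·●

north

○○○○■░░░░
●○○○◇░░░░
○■·◇○○◇░░
■··●○○■░░
○○○●◆○○░░
○◇●·○○○░░
●●○○·◇·░░
◇○■○○··░░
·○○·○·●░░

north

●●·○●░░░░
○○○○■░░░░
●○○○◇●■░░
○■·◇○○◇░░
■··●◆○■░░
○○○●·○○░░
○◇●·○○○░░
●●○○·◇·░░
◇○■○○··░░

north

■○●○○◇░░░
●●·○●░░░░
○○○○■○○░░
●○○○◇●■░░
○■·◇◆○◇░░
■··●○○■░░
○○○●·○○░░
○◇●·○○○░░
●●○○·◇·░░

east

○●○○◇░░░░
●·○●░░░░░
○○○■○○○░░
○○○◇●■■░░
■·◇○◆◇○░░
··●○○■○░░
○○●·○○●░░
◇●·○○○░░░
●○○·◇·░░░

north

■○●●○░░░░
○●○○◇░░░░
●·○●●■■░░
○○○■○○○░░
○○○◇◆■■░░
■·◇○○◇○░░
··●○○■○░░
○○●·○○●░░
◇●·○○○░░░

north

·●○●●░░░░
■○●●○░░░░
○●○○◇◇●░░
●·○●●■■░░
○○○■◆○○░░
○○○◇●■■░░
■·◇○○◇○░░
··●○○■○░░
○○●·○○●░░

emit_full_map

○■·●◇●░░
○·○◇◇■░░
○·●○●●░░
○■○●●○░░
■○●○○◇◇●
●●·○●●■■
○○○○■◆○○
●○○○◇●■■
○■·◇○○◇○
■··●○○■○
○○○●·○○●
○◇●·○○○░
●●○○·◇·░
◇○■○○··░
·○○·○·●░

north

·○◇◇■░░░░
·●○●●░░░░
■○●●○●●░░
○●○○◇◇●░░
●·○●◆■■░░
○○○■○○○░░
○○○◇●■■░░
■·◇○○◇○░░
··●○○■○░░

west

○·○◇◇■░░░
○·●○●●░░░
○■○●●○●●░
■○●○○◇◇●░
●●·○◆●■■░
○○○○■○○○░
●○○○◇●■■░
○■·◇○○◇○░
■··●○○■○░

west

░○·○◇◇■░░
░○·●○●●░░
░○■○●●○●●
░■○●○○◇◇●
░●●·◆●●■■
░○○○○■○○○
░●○○○◇●■■
░○■·◇○○◇○
░■··●○○■○

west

■░○·○◇◇■░
■░○·●○●●░
■░○■○●●○●
■░■○●○○◇◇
■░●●◆○●●■
■░○○○○■○○
■░●○○○◇●■
■░○■·◇○○◇
■░■··●○○■

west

■■░○·○◇◇■
■■░○·●○●●
■■·○■○●●○
■■●■○●○○◇
■■●●◆·○●●
■■·○○○○■○
■■○●○○○◇●
■■░○■·◇○○
■■░■··●○○

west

■■■░○·○◇◇
■■■░○·●○●
■■■·○■○●●
■■■●■○●○○
■■■●◆●·○●
■■■·○○○○■
■■■○●○○○◇
■■■░○■·◇○
■■■░■··●○

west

■■■■░○·○◇
■■■■░○·●○
■■■■·○■○●
■■■■●■○●○
■■■■◆●●·○
■■■■·○○○○
■■■■○●○○○
■■■■░○■·◇
■■■■░■··●

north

■■■■░○■·●
■■■■░○·○◇
■■■■○○·●○
■■■■·○■○●
■■■■◆■○●○
■■■■●●●·○
■■■■·○○○○
■■■■○●○○○
■■■■░○■·◇

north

■■■■░░░░░
■■■■░○■·●
■■■■·○·○◇
■■■■○○·●○
■■■■◆○■○●
■■■■●■○●○
■■■■●●●·○
■■■■·○○○○
■■■■○●○○○

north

■■■■░░░░░
■■■■░░░░░
■■■■○○■·●
■■■■·○·○◇
■■■■◆○·●○
■■■■·○■○●
■■■■●■○●○
■■■■●●●·○
■■■■·○○○○

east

■■■░░░░░░
■■■░░░░░░
■■■○○■·●◇
■■■·○·○◇◇
■■■○◆·●○●
■■■·○■○●●
■■■●■○●○○
■■■●●●·○●
■■■·○○○○■

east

■■░░░░░░░
■■░░░░░░░
■■○○■·●◇●
■■·○·○◇◇■
■■○○◆●○●●
■■·○■○●●○
■■●■○●○○◇
■■●●●·○●●
■■·○○○○■○

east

■░░░░░░░░
■░░░░░░░░
■○○■·●◇●░
■·○·○◇◇■░
■○○·◆○●●░
■·○■○●●○●
■●■○●○○◇◇
■●●●·○●●■
■·○○○○■○○

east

░░░░░░░░░
░░░░░░░░░
○○■·●◇●░░
·○·○◇◇■░░
○○·●◆●●░░
·○■○●●○●●
●■○●○○◇◇●
●●●·○●●■■
·○○○○■○○○

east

░░░░░░░░░
░░░░░░░░░
○■·●◇●■░░
○·○◇◇■●░░
○·●○◆●◇░░
○■○●●○●●░
■○●○○◇◇●░
●●·○●●■■░
○○○○■○○○░

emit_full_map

○○■·●◇●■░
·○·○◇◇■●░
○○·●○◆●◇░
·○■○●●○●●
●■○●○○◇◇●
●●●·○●●■■
·○○○○■○○○
○●○○○◇●■■
░○■·◇○○◇○
░■··●○○■○
░○○○●·○○●
░○◇●·○○○░
░●●○○·◇·░
░◇○■○○··░
░·○○·○·●░


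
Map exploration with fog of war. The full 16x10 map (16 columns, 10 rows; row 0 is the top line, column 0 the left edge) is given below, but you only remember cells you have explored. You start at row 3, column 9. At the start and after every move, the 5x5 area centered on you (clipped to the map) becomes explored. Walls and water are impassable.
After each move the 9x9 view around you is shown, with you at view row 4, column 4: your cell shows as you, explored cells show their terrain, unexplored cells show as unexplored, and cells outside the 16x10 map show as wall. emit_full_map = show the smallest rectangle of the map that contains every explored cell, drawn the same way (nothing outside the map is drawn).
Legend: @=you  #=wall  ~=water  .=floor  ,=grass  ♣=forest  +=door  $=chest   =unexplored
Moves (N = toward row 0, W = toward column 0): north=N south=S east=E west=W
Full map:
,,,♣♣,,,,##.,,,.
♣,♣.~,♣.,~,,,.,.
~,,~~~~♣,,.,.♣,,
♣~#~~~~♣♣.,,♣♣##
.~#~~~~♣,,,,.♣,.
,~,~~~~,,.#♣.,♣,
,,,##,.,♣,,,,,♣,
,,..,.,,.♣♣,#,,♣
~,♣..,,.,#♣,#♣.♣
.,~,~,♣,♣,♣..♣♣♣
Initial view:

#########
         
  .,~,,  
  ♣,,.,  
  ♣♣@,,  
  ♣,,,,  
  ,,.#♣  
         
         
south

         
  .,~,,  
  ♣,,.,  
  ♣♣.,,  
  ♣,@,,  
  ,,.#♣  
  ,♣,,,  
         
         

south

  .,~,,  
  ♣,,.,  
  ♣♣.,,  
  ♣,,,,  
  ,,@#♣  
  ,♣,,,  
  ,.♣♣,  
         
         

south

  ♣,,.,  
  ♣♣.,,  
  ♣,,,,  
  ,,.#♣  
  ,♣@,,  
  ,.♣♣,  
  .,#♣,  
         
#########

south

  ♣♣.,,  
  ♣,,,,  
  ,,.#♣  
  ,♣,,,  
  ,.@♣,  
  .,#♣,  
  ,♣,♣.  
#########
#########

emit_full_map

.,~,,
♣,,.,
♣♣.,,
♣,,,,
,,.#♣
,♣,,,
,.@♣,
.,#♣,
,♣,♣.

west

   ♣♣.,, 
   ♣,,,, 
  ~,,.#♣ 
  .,♣,,, 
  ,,@♣♣, 
  ,.,#♣, 
  ♣,♣,♣. 
#########
#########

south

   ♣,,,, 
  ~,,.#♣ 
  .,♣,,, 
  ,,.♣♣, 
  ,.@#♣, 
  ♣,♣,♣. 
#########
#########
#########

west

    ♣,,,,
   ~,,.#♣
  ,.,♣,,,
  .,,.♣♣,
  ,,@,#♣,
  ,♣,♣,♣.
#########
#########
#########

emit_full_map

  .,~,,
  ♣,,.,
  ♣♣.,,
  ♣,,,,
 ~,,.#♣
,.,♣,,,
.,,.♣♣,
,,@,#♣,
,♣,♣,♣.


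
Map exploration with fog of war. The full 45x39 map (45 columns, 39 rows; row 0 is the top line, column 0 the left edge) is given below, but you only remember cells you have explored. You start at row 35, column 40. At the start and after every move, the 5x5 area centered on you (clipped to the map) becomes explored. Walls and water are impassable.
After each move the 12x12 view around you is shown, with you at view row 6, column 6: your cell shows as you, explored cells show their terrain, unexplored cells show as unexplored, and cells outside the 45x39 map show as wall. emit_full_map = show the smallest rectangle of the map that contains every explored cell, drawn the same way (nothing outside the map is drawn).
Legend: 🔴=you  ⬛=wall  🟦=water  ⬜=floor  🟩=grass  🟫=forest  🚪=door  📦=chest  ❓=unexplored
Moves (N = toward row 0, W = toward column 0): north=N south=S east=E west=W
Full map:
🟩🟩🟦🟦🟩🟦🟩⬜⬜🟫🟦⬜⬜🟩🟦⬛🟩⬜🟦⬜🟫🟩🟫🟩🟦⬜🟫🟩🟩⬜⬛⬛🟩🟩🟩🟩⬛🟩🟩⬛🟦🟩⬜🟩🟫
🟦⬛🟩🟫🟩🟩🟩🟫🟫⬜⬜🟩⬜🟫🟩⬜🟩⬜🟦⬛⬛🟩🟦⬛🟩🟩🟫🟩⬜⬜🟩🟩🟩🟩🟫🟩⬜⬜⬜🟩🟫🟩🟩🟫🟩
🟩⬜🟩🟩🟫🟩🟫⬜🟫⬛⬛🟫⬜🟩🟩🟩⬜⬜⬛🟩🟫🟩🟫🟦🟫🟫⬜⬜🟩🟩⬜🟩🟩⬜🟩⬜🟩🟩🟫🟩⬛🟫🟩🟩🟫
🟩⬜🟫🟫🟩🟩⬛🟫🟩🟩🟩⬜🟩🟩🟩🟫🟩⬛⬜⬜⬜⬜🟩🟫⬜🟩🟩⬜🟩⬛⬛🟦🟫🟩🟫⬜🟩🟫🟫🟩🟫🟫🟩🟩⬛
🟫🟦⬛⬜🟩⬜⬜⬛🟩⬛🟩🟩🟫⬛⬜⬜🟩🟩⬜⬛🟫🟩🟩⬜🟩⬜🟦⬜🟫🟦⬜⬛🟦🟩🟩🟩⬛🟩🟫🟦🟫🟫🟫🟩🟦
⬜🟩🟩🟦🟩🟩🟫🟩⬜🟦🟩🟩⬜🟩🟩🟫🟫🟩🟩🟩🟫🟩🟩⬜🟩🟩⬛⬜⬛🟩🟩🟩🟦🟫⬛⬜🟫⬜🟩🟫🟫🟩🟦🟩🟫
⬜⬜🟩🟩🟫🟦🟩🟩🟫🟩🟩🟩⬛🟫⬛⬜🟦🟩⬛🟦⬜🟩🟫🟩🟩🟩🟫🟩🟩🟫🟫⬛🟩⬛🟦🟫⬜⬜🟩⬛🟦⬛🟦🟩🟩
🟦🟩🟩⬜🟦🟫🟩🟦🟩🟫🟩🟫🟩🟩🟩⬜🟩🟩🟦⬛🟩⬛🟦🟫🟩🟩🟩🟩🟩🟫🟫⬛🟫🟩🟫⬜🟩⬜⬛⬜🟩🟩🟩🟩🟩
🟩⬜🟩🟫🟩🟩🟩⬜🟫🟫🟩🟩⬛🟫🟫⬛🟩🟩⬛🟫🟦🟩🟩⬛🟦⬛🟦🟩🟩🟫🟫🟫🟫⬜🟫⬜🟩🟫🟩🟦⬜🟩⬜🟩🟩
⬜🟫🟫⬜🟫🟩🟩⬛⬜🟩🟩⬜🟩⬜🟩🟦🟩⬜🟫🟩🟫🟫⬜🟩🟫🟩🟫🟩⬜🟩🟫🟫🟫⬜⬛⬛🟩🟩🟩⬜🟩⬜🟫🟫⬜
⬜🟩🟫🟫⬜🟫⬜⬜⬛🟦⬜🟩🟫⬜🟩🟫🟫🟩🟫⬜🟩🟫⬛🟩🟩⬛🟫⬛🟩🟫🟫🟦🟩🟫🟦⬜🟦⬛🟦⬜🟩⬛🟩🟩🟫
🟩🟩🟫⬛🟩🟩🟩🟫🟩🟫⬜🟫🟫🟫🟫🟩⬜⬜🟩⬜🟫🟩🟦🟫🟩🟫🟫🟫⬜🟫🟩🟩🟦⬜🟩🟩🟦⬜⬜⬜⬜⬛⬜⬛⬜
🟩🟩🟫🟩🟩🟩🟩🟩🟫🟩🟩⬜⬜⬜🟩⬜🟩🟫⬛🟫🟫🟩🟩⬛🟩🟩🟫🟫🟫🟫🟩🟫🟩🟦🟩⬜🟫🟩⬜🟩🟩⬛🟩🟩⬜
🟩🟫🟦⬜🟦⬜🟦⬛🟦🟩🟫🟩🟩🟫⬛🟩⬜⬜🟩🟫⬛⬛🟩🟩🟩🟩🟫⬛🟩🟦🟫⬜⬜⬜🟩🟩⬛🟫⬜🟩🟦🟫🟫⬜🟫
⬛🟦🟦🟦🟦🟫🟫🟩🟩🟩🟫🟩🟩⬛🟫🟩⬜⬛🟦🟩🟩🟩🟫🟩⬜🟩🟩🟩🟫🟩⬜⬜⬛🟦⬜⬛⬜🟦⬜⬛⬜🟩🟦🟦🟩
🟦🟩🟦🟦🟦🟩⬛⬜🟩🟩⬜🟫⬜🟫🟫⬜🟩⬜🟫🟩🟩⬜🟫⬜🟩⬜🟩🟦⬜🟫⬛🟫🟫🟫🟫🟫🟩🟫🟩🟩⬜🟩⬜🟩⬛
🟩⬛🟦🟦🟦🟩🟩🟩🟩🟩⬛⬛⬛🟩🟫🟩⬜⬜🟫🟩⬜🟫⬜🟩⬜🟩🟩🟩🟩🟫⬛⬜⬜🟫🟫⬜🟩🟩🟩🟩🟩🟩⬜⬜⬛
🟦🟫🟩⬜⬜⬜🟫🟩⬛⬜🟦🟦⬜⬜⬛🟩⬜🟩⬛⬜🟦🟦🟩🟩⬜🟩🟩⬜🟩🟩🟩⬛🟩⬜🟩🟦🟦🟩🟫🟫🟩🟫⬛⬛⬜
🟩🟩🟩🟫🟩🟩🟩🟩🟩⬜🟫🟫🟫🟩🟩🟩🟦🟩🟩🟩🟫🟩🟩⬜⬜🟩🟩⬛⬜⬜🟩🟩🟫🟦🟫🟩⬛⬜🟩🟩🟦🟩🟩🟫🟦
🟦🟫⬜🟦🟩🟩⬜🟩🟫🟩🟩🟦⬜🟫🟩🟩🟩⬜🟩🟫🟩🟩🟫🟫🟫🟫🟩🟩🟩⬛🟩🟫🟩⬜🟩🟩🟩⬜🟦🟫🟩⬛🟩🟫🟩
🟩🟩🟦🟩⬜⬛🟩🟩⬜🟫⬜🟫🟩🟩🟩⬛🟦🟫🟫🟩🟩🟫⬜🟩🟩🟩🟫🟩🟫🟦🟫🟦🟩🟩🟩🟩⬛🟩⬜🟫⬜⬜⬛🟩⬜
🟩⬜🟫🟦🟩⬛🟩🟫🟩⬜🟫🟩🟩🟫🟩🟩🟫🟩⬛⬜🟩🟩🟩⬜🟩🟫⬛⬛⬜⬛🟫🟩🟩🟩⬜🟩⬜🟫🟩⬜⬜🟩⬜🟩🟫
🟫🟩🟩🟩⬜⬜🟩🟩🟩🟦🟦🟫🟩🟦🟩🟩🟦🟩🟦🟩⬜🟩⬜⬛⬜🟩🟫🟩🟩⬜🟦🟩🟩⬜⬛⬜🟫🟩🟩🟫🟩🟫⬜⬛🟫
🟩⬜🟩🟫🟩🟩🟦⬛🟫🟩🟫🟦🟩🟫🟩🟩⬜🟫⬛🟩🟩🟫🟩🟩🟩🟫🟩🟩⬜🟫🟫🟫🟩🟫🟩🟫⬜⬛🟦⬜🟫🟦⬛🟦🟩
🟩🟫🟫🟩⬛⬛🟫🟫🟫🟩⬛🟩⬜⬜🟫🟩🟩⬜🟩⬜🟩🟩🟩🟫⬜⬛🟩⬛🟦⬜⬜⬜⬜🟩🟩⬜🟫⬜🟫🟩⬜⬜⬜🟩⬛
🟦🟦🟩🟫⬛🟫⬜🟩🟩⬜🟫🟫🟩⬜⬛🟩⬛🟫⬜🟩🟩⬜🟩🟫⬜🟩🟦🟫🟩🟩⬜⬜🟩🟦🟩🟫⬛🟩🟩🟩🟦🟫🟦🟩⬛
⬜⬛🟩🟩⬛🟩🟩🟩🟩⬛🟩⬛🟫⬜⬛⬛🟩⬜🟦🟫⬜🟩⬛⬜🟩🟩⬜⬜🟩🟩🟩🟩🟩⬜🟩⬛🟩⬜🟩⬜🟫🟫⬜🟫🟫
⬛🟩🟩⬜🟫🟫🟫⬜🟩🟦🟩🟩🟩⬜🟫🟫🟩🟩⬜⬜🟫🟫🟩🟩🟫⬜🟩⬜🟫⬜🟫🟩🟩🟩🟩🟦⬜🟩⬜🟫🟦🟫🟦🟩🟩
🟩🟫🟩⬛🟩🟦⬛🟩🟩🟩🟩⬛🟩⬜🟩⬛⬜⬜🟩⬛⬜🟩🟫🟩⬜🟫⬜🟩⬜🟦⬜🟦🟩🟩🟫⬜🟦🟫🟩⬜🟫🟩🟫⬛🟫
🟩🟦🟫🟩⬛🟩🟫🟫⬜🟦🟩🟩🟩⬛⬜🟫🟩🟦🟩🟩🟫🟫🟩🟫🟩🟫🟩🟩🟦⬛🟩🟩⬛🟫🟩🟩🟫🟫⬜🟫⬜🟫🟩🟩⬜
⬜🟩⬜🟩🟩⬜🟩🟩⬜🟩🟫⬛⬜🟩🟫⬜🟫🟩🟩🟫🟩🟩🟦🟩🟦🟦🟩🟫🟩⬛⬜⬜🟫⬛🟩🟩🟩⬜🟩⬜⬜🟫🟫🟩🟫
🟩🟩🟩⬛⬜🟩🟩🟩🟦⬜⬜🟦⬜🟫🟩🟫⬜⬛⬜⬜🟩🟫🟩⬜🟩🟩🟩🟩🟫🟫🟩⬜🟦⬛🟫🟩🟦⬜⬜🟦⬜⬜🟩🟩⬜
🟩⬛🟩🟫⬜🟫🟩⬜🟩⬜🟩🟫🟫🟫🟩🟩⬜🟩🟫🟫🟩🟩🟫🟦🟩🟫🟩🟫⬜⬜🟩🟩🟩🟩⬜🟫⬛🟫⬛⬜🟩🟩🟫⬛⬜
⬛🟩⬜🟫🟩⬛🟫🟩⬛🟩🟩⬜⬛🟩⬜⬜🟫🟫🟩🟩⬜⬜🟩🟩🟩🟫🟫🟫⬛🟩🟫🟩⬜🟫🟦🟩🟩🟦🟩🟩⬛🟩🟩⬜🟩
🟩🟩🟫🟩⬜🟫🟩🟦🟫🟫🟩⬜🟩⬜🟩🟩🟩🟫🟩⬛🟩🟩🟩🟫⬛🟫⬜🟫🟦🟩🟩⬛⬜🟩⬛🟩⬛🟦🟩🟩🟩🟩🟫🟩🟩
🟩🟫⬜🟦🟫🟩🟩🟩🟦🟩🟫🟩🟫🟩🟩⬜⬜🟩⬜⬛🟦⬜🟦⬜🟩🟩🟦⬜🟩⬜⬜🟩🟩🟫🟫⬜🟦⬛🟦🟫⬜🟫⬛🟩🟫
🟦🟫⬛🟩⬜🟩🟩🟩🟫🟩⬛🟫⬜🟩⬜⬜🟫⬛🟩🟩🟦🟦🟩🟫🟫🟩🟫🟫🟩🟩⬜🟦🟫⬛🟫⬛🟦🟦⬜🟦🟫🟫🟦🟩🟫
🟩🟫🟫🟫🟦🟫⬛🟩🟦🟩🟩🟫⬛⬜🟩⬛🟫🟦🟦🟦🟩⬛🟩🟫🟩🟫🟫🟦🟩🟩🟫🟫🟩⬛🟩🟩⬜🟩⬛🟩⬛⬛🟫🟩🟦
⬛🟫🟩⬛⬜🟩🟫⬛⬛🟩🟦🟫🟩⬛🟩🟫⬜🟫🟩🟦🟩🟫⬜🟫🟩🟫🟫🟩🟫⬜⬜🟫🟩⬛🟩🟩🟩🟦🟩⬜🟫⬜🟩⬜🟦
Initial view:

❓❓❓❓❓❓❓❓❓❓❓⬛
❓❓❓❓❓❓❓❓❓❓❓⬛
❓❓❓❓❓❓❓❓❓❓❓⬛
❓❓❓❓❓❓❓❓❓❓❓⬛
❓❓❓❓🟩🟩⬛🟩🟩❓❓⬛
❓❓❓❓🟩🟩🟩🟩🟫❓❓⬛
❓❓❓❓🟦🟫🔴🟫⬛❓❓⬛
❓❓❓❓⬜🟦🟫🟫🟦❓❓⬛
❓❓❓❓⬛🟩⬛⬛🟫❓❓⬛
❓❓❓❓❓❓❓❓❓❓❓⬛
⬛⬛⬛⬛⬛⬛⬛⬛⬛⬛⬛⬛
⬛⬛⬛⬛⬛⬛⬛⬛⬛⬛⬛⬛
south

❓❓❓❓❓❓❓❓❓❓❓⬛
❓❓❓❓❓❓❓❓❓❓❓⬛
❓❓❓❓❓❓❓❓❓❓❓⬛
❓❓❓❓🟩🟩⬛🟩🟩❓❓⬛
❓❓❓❓🟩🟩🟩🟩🟫❓❓⬛
❓❓❓❓🟦🟫⬜🟫⬛❓❓⬛
❓❓❓❓⬜🟦🔴🟫🟦❓❓⬛
❓❓❓❓⬛🟩⬛⬛🟫❓❓⬛
❓❓❓❓🟩⬜🟫⬜🟩❓❓⬛
⬛⬛⬛⬛⬛⬛⬛⬛⬛⬛⬛⬛
⬛⬛⬛⬛⬛⬛⬛⬛⬛⬛⬛⬛
⬛⬛⬛⬛⬛⬛⬛⬛⬛⬛⬛⬛

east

❓❓❓❓❓❓❓❓❓❓⬛⬛
❓❓❓❓❓❓❓❓❓❓⬛⬛
❓❓❓❓❓❓❓❓❓❓⬛⬛
❓❓❓🟩🟩⬛🟩🟩❓❓⬛⬛
❓❓❓🟩🟩🟩🟩🟫🟩❓⬛⬛
❓❓❓🟦🟫⬜🟫⬛🟩❓⬛⬛
❓❓❓⬜🟦🟫🔴🟦🟩❓⬛⬛
❓❓❓⬛🟩⬛⬛🟫🟩❓⬛⬛
❓❓❓🟩⬜🟫⬜🟩⬜❓⬛⬛
⬛⬛⬛⬛⬛⬛⬛⬛⬛⬛⬛⬛
⬛⬛⬛⬛⬛⬛⬛⬛⬛⬛⬛⬛
⬛⬛⬛⬛⬛⬛⬛⬛⬛⬛⬛⬛

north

❓❓❓❓❓❓❓❓❓❓⬛⬛
❓❓❓❓❓❓❓❓❓❓⬛⬛
❓❓❓❓❓❓❓❓❓❓⬛⬛
❓❓❓❓❓❓❓❓❓❓⬛⬛
❓❓❓🟩🟩⬛🟩🟩⬜❓⬛⬛
❓❓❓🟩🟩🟩🟩🟫🟩❓⬛⬛
❓❓❓🟦🟫⬜🔴⬛🟩❓⬛⬛
❓❓❓⬜🟦🟫🟫🟦🟩❓⬛⬛
❓❓❓⬛🟩⬛⬛🟫🟩❓⬛⬛
❓❓❓🟩⬜🟫⬜🟩⬜❓⬛⬛
⬛⬛⬛⬛⬛⬛⬛⬛⬛⬛⬛⬛
⬛⬛⬛⬛⬛⬛⬛⬛⬛⬛⬛⬛

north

❓❓❓❓❓❓❓❓❓❓⬛⬛
❓❓❓❓❓❓❓❓❓❓⬛⬛
❓❓❓❓❓❓❓❓❓❓⬛⬛
❓❓❓❓❓❓❓❓❓❓⬛⬛
❓❓❓❓⬜🟩🟩🟫⬛❓⬛⬛
❓❓❓🟩🟩⬛🟩🟩⬜❓⬛⬛
❓❓❓🟩🟩🟩🔴🟫🟩❓⬛⬛
❓❓❓🟦🟫⬜🟫⬛🟩❓⬛⬛
❓❓❓⬜🟦🟫🟫🟦🟩❓⬛⬛
❓❓❓⬛🟩⬛⬛🟫🟩❓⬛⬛
❓❓❓🟩⬜🟫⬜🟩⬜❓⬛⬛
⬛⬛⬛⬛⬛⬛⬛⬛⬛⬛⬛⬛

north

❓❓❓❓❓❓❓❓❓❓⬛⬛
❓❓❓❓❓❓❓❓❓❓⬛⬛
❓❓❓❓❓❓❓❓❓❓⬛⬛
❓❓❓❓❓❓❓❓❓❓⬛⬛
❓❓❓❓🟦⬜⬜🟩🟩❓⬛⬛
❓❓❓❓⬜🟩🟩🟫⬛❓⬛⬛
❓❓❓🟩🟩⬛🔴🟩⬜❓⬛⬛
❓❓❓🟩🟩🟩🟩🟫🟩❓⬛⬛
❓❓❓🟦🟫⬜🟫⬛🟩❓⬛⬛
❓❓❓⬜🟦🟫🟫🟦🟩❓⬛⬛
❓❓❓⬛🟩⬛⬛🟫🟩❓⬛⬛
❓❓❓🟩⬜🟫⬜🟩⬜❓⬛⬛

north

❓❓❓❓❓❓❓❓❓❓⬛⬛
❓❓❓❓❓❓❓❓❓❓⬛⬛
❓❓❓❓❓❓❓❓❓❓⬛⬛
❓❓❓❓❓❓❓❓❓❓⬛⬛
❓❓❓❓⬜⬜🟫🟫🟩❓⬛⬛
❓❓❓❓🟦⬜⬜🟩🟩❓⬛⬛
❓❓❓❓⬜🟩🔴🟫⬛❓⬛⬛
❓❓❓🟩🟩⬛🟩🟩⬜❓⬛⬛
❓❓❓🟩🟩🟩🟩🟫🟩❓⬛⬛
❓❓❓🟦🟫⬜🟫⬛🟩❓⬛⬛
❓❓❓⬜🟦🟫🟫🟦🟩❓⬛⬛
❓❓❓⬛🟩⬛⬛🟫🟩❓⬛⬛

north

❓❓❓❓❓❓❓❓❓❓⬛⬛
❓❓❓❓❓❓❓❓❓❓⬛⬛
❓❓❓❓❓❓❓❓❓❓⬛⬛
❓❓❓❓❓❓❓❓❓❓⬛⬛
❓❓❓❓🟫⬜🟫🟩🟩❓⬛⬛
❓❓❓❓⬜⬜🟫🟫🟩❓⬛⬛
❓❓❓❓🟦⬜🔴🟩🟩❓⬛⬛
❓❓❓❓⬜🟩🟩🟫⬛❓⬛⬛
❓❓❓🟩🟩⬛🟩🟩⬜❓⬛⬛
❓❓❓🟩🟩🟩🟩🟫🟩❓⬛⬛
❓❓❓🟦🟫⬜🟫⬛🟩❓⬛⬛
❓❓❓⬜🟦🟫🟫🟦🟩❓⬛⬛

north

❓❓❓❓❓❓❓❓❓❓⬛⬛
❓❓❓❓❓❓❓❓❓❓⬛⬛
❓❓❓❓❓❓❓❓❓❓⬛⬛
❓❓❓❓❓❓❓❓❓❓⬛⬛
❓❓❓❓⬜🟫🟩🟫⬛❓⬛⬛
❓❓❓❓🟫⬜🟫🟩🟩❓⬛⬛
❓❓❓❓⬜⬜🔴🟫🟩❓⬛⬛
❓❓❓❓🟦⬜⬜🟩🟩❓⬛⬛
❓❓❓❓⬜🟩🟩🟫⬛❓⬛⬛
❓❓❓🟩🟩⬛🟩🟩⬜❓⬛⬛
❓❓❓🟩🟩🟩🟩🟫🟩❓⬛⬛
❓❓❓🟦🟫⬜🟫⬛🟩❓⬛⬛

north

❓❓❓❓❓❓❓❓❓❓⬛⬛
❓❓❓❓❓❓❓❓❓❓⬛⬛
❓❓❓❓❓❓❓❓❓❓⬛⬛
❓❓❓❓❓❓❓❓❓❓⬛⬛
❓❓❓❓🟫🟦🟫🟦🟩❓⬛⬛
❓❓❓❓⬜🟫🟩🟫⬛❓⬛⬛
❓❓❓❓🟫⬜🔴🟩🟩❓⬛⬛
❓❓❓❓⬜⬜🟫🟫🟩❓⬛⬛
❓❓❓❓🟦⬜⬜🟩🟩❓⬛⬛
❓❓❓❓⬜🟩🟩🟫⬛❓⬛⬛
❓❓❓🟩🟩⬛🟩🟩⬜❓⬛⬛
❓❓❓🟩🟩🟩🟩🟫🟩❓⬛⬛

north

❓❓❓❓❓❓❓❓❓❓⬛⬛
❓❓❓❓❓❓❓❓❓❓⬛⬛
❓❓❓❓❓❓❓❓❓❓⬛⬛
❓❓❓❓❓❓❓❓❓❓⬛⬛
❓❓❓❓⬜🟫🟫⬜🟫❓⬛⬛
❓❓❓❓🟫🟦🟫🟦🟩❓⬛⬛
❓❓❓❓⬜🟫🔴🟫⬛❓⬛⬛
❓❓❓❓🟫⬜🟫🟩🟩❓⬛⬛
❓❓❓❓⬜⬜🟫🟫🟩❓⬛⬛
❓❓❓❓🟦⬜⬜🟩🟩❓⬛⬛
❓❓❓❓⬜🟩🟩🟫⬛❓⬛⬛
❓❓❓🟩🟩⬛🟩🟩⬜❓⬛⬛

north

❓❓❓❓❓❓❓❓❓❓⬛⬛
❓❓❓❓❓❓❓❓❓❓⬛⬛
❓❓❓❓❓❓❓❓❓❓⬛⬛
❓❓❓❓❓❓❓❓❓❓⬛⬛
❓❓❓❓🟩🟦🟫🟦🟩❓⬛⬛
❓❓❓❓⬜🟫🟫⬜🟫❓⬛⬛
❓❓❓❓🟫🟦🔴🟦🟩❓⬛⬛
❓❓❓❓⬜🟫🟩🟫⬛❓⬛⬛
❓❓❓❓🟫⬜🟫🟩🟩❓⬛⬛
❓❓❓❓⬜⬜🟫🟫🟩❓⬛⬛
❓❓❓❓🟦⬜⬜🟩🟩❓⬛⬛
❓❓❓❓⬜🟩🟩🟫⬛❓⬛⬛

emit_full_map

❓🟩🟦🟫🟦🟩
❓⬜🟫🟫⬜🟫
❓🟫🟦🔴🟦🟩
❓⬜🟫🟩🟫⬛
❓🟫⬜🟫🟩🟩
❓⬜⬜🟫🟫🟩
❓🟦⬜⬜🟩🟩
❓⬜🟩🟩🟫⬛
🟩🟩⬛🟩🟩⬜
🟩🟩🟩🟩🟫🟩
🟦🟫⬜🟫⬛🟩
⬜🟦🟫🟫🟦🟩
⬛🟩⬛⬛🟫🟩
🟩⬜🟫⬜🟩⬜

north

❓❓❓❓❓❓❓❓❓❓⬛⬛
❓❓❓❓❓❓❓❓❓❓⬛⬛
❓❓❓❓❓❓❓❓❓❓⬛⬛
❓❓❓❓❓❓❓❓❓❓⬛⬛
❓❓❓❓🟩⬜⬜⬜🟩❓⬛⬛
❓❓❓❓🟩🟦🟫🟦🟩❓⬛⬛
❓❓❓❓⬜🟫🔴⬜🟫❓⬛⬛
❓❓❓❓🟫🟦🟫🟦🟩❓⬛⬛
❓❓❓❓⬜🟫🟩🟫⬛❓⬛⬛
❓❓❓❓🟫⬜🟫🟩🟩❓⬛⬛
❓❓❓❓⬜⬜🟫🟫🟩❓⬛⬛
❓❓❓❓🟦⬜⬜🟩🟩❓⬛⬛

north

❓❓❓❓❓❓❓❓❓❓⬛⬛
❓❓❓❓❓❓❓❓❓❓⬛⬛
❓❓❓❓❓❓❓❓❓❓⬛⬛
❓❓❓❓❓❓❓❓❓❓⬛⬛
❓❓❓❓⬜🟫🟦⬛🟦❓⬛⬛
❓❓❓❓🟩⬜⬜⬜🟩❓⬛⬛
❓❓❓❓🟩🟦🔴🟦🟩❓⬛⬛
❓❓❓❓⬜🟫🟫⬜🟫❓⬛⬛
❓❓❓❓🟫🟦🟫🟦🟩❓⬛⬛
❓❓❓❓⬜🟫🟩🟫⬛❓⬛⬛
❓❓❓❓🟫⬜🟫🟩🟩❓⬛⬛
❓❓❓❓⬜⬜🟫🟫🟩❓⬛⬛

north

❓❓❓❓❓❓❓❓❓❓⬛⬛
❓❓❓❓❓❓❓❓❓❓⬛⬛
❓❓❓❓❓❓❓❓❓❓⬛⬛
❓❓❓❓❓❓❓❓❓❓⬛⬛
❓❓❓❓🟫🟩🟫⬜⬛❓⬛⬛
❓❓❓❓⬜🟫🟦⬛🟦❓⬛⬛
❓❓❓❓🟩⬜🔴⬜🟩❓⬛⬛
❓❓❓❓🟩🟦🟫🟦🟩❓⬛⬛
❓❓❓❓⬜🟫🟫⬜🟫❓⬛⬛
❓❓❓❓🟫🟦🟫🟦🟩❓⬛⬛
❓❓❓❓⬜🟫🟩🟫⬛❓⬛⬛
❓❓❓❓🟫⬜🟫🟩🟩❓⬛⬛

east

❓❓❓❓❓❓❓❓❓⬛⬛⬛
❓❓❓❓❓❓❓❓❓⬛⬛⬛
❓❓❓❓❓❓❓❓❓⬛⬛⬛
❓❓❓❓❓❓❓❓❓⬛⬛⬛
❓❓❓🟫🟩🟫⬜⬛🟫⬛⬛⬛
❓❓❓⬜🟫🟦⬛🟦🟩⬛⬛⬛
❓❓❓🟩⬜⬜🔴🟩⬛⬛⬛⬛
❓❓❓🟩🟦🟫🟦🟩⬛⬛⬛⬛
❓❓❓⬜🟫🟫⬜🟫🟫⬛⬛⬛
❓❓❓🟫🟦🟫🟦🟩❓⬛⬛⬛
❓❓❓⬜🟫🟩🟫⬛❓⬛⬛⬛
❓❓❓🟫⬜🟫🟩🟩❓⬛⬛⬛

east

❓❓❓❓❓❓❓❓⬛⬛⬛⬛
❓❓❓❓❓❓❓❓⬛⬛⬛⬛
❓❓❓❓❓❓❓❓⬛⬛⬛⬛
❓❓❓❓❓❓❓❓⬛⬛⬛⬛
❓❓🟫🟩🟫⬜⬛🟫⬛⬛⬛⬛
❓❓⬜🟫🟦⬛🟦🟩⬛⬛⬛⬛
❓❓🟩⬜⬜⬜🔴⬛⬛⬛⬛⬛
❓❓🟩🟦🟫🟦🟩⬛⬛⬛⬛⬛
❓❓⬜🟫🟫⬜🟫🟫⬛⬛⬛⬛
❓❓🟫🟦🟫🟦🟩❓⬛⬛⬛⬛
❓❓⬜🟫🟩🟫⬛❓⬛⬛⬛⬛
❓❓🟫⬜🟫🟩🟩❓⬛⬛⬛⬛

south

❓❓❓❓❓❓❓❓⬛⬛⬛⬛
❓❓❓❓❓❓❓❓⬛⬛⬛⬛
❓❓❓❓❓❓❓❓⬛⬛⬛⬛
❓❓🟫🟩🟫⬜⬛🟫⬛⬛⬛⬛
❓❓⬜🟫🟦⬛🟦🟩⬛⬛⬛⬛
❓❓🟩⬜⬜⬜🟩⬛⬛⬛⬛⬛
❓❓🟩🟦🟫🟦🔴⬛⬛⬛⬛⬛
❓❓⬜🟫🟫⬜🟫🟫⬛⬛⬛⬛
❓❓🟫🟦🟫🟦🟩🟩⬛⬛⬛⬛
❓❓⬜🟫🟩🟫⬛❓⬛⬛⬛⬛
❓❓🟫⬜🟫🟩🟩❓⬛⬛⬛⬛
❓❓⬜⬜🟫🟫🟩❓⬛⬛⬛⬛

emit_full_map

❓🟫🟩🟫⬜⬛🟫
❓⬜🟫🟦⬛🟦🟩
❓🟩⬜⬜⬜🟩⬛
❓🟩🟦🟫🟦🔴⬛
❓⬜🟫🟫⬜🟫🟫
❓🟫🟦🟫🟦🟩🟩
❓⬜🟫🟩🟫⬛❓
❓🟫⬜🟫🟩🟩❓
❓⬜⬜🟫🟫🟩❓
❓🟦⬜⬜🟩🟩❓
❓⬜🟩🟩🟫⬛❓
🟩🟩⬛🟩🟩⬜❓
🟩🟩🟩🟩🟫🟩❓
🟦🟫⬜🟫⬛🟩❓
⬜🟦🟫🟫🟦🟩❓
⬛🟩⬛⬛🟫🟩❓
🟩⬜🟫⬜🟩⬜❓

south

❓❓❓❓❓❓❓❓⬛⬛⬛⬛
❓❓❓❓❓❓❓❓⬛⬛⬛⬛
❓❓🟫🟩🟫⬜⬛🟫⬛⬛⬛⬛
❓❓⬜🟫🟦⬛🟦🟩⬛⬛⬛⬛
❓❓🟩⬜⬜⬜🟩⬛⬛⬛⬛⬛
❓❓🟩🟦🟫🟦🟩⬛⬛⬛⬛⬛
❓❓⬜🟫🟫⬜🔴🟫⬛⬛⬛⬛
❓❓🟫🟦🟫🟦🟩🟩⬛⬛⬛⬛
❓❓⬜🟫🟩🟫⬛🟫⬛⬛⬛⬛
❓❓🟫⬜🟫🟩🟩❓⬛⬛⬛⬛
❓❓⬜⬜🟫🟫🟩❓⬛⬛⬛⬛
❓❓🟦⬜⬜🟩🟩❓⬛⬛⬛⬛

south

❓❓❓❓❓❓❓❓⬛⬛⬛⬛
❓❓🟫🟩🟫⬜⬛🟫⬛⬛⬛⬛
❓❓⬜🟫🟦⬛🟦🟩⬛⬛⬛⬛
❓❓🟩⬜⬜⬜🟩⬛⬛⬛⬛⬛
❓❓🟩🟦🟫🟦🟩⬛⬛⬛⬛⬛
❓❓⬜🟫🟫⬜🟫🟫⬛⬛⬛⬛
❓❓🟫🟦🟫🟦🔴🟩⬛⬛⬛⬛
❓❓⬜🟫🟩🟫⬛🟫⬛⬛⬛⬛
❓❓🟫⬜🟫🟩🟩⬜⬛⬛⬛⬛
❓❓⬜⬜🟫🟫🟩❓⬛⬛⬛⬛
❓❓🟦⬜⬜🟩🟩❓⬛⬛⬛⬛
❓❓⬜🟩🟩🟫⬛❓⬛⬛⬛⬛

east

❓❓❓❓❓❓❓⬛⬛⬛⬛⬛
❓🟫🟩🟫⬜⬛🟫⬛⬛⬛⬛⬛
❓⬜🟫🟦⬛🟦🟩⬛⬛⬛⬛⬛
❓🟩⬜⬜⬜🟩⬛⬛⬛⬛⬛⬛
❓🟩🟦🟫🟦🟩⬛⬛⬛⬛⬛⬛
❓⬜🟫🟫⬜🟫🟫⬛⬛⬛⬛⬛
❓🟫🟦🟫🟦🟩🔴⬛⬛⬛⬛⬛
❓⬜🟫🟩🟫⬛🟫⬛⬛⬛⬛⬛
❓🟫⬜🟫🟩🟩⬜⬛⬛⬛⬛⬛
❓⬜⬜🟫🟫🟩❓⬛⬛⬛⬛⬛
❓🟦⬜⬜🟩🟩❓⬛⬛⬛⬛⬛
❓⬜🟩🟩🟫⬛❓⬛⬛⬛⬛⬛

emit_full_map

❓🟫🟩🟫⬜⬛🟫
❓⬜🟫🟦⬛🟦🟩
❓🟩⬜⬜⬜🟩⬛
❓🟩🟦🟫🟦🟩⬛
❓⬜🟫🟫⬜🟫🟫
❓🟫🟦🟫🟦🟩🔴
❓⬜🟫🟩🟫⬛🟫
❓🟫⬜🟫🟩🟩⬜
❓⬜⬜🟫🟫🟩❓
❓🟦⬜⬜🟩🟩❓
❓⬜🟩🟩🟫⬛❓
🟩🟩⬛🟩🟩⬜❓
🟩🟩🟩🟩🟫🟩❓
🟦🟫⬜🟫⬛🟩❓
⬜🟦🟫🟫🟦🟩❓
⬛🟩⬛⬛🟫🟩❓
🟩⬜🟫⬜🟩⬜❓
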